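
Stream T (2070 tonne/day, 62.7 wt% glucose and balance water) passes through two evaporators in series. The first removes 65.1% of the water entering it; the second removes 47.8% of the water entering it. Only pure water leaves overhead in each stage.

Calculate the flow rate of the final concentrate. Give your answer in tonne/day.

1439 tonne/day

water in feed = 2070×0.373 = 772.11 tonne/day.
After stage 1: water left = (1−0.651)×772.11 = 269.47; stream total = 1567.4 tonne/day.
After stage 2: water left = (1−0.478)×269.47 = 140.66; final concentrate = 1438.6 tonne/day.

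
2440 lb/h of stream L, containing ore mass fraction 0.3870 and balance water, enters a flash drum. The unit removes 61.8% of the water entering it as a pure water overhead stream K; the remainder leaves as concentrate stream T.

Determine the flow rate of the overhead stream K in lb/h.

water entering = 2440×0.613 = 1495.7 lb/h; overhead removed = 0.618×1495.7 = 924.35 lb/h.

924.4 lb/h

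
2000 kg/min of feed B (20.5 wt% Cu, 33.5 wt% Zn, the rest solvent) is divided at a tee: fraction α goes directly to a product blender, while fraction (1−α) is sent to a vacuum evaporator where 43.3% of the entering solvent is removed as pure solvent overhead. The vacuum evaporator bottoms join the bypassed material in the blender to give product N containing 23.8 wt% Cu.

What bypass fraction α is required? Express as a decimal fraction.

0.304

All 2000×0.205 = 410 kg/min of Cu reaches N, so N = 410/0.238 = 1722.7 kg/min and vapour = 277.31 kg/min.
The evaporator receives (1−α)·2000 of feed at 0.460 solvent and removes 0.433 of that solvent:
0.433×0.460×(1−α)×2000 = 277.31
(1−α) = 277.31/398.36 = 0.6961;  α = 0.3039.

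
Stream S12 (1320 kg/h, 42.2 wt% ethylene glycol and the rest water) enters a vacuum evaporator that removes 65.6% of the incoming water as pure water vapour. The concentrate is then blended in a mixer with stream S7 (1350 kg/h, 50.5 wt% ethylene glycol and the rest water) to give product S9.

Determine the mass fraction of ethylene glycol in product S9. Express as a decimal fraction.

0.571

Vapour removed = 0.656×0.578×1320 = 500.5 kg/h; concentrate = 819.5 kg/h.
ethylene glycol reaching the mixer = 557.04 (from concentrate) + 1350×0.505 = 1238.8 kg/h.
Product flow = 819.5 + 1350 = 2169.5 kg/h; ethylene glycol fraction = 0.571.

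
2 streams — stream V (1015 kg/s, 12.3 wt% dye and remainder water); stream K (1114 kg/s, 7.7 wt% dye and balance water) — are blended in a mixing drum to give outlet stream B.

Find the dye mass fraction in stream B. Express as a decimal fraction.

0.099

Total flow out = 1015 + 1114 = 2129 kg/s.
dye in = 1015×0.123 + 1114×0.077 = 210.62 kg/s.
dye mass fraction in B = 210.62/2129 = 0.099.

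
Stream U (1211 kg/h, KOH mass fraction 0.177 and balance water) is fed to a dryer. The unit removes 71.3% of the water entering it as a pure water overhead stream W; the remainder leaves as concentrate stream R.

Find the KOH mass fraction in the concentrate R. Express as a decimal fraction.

KOH is not removed: 1211×0.177 = 214.35 kg/h of KOH enters R.
water entering = 1211×0.823 = 996.65 kg/h; overhead removed = 0.713×996.65 = 710.61 kg/h.
Concentrate = 1211 − 710.61 = 500.39 kg/h.
Mass fraction = 214.35/500.39 = 0.428.

0.428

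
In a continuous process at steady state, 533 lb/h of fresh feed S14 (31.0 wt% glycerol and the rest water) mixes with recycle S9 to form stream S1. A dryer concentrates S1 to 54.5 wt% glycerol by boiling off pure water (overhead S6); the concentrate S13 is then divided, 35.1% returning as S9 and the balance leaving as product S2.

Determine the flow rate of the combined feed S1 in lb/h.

697 lb/h

Overall glycerol balance (none leaves overhead): glycerol in fresh feed = glycerol in product, i.e. 533×0.310 = (1−0.351)·S13·0.545.
S13 = 165.23/(0.545×0.649) = 467.14 lb/h.
Recycle S9 = 0.351×467.14 = 163.97 lb/h.
Combined feed S1 = 533 + 163.97 = 696.97 lb/h.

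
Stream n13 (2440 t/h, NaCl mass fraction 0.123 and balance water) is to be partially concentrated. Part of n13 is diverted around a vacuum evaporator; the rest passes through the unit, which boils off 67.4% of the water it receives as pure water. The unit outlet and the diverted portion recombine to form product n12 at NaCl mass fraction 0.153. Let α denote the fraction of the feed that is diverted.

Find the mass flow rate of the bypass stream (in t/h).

1631 t/h

All 2440×0.123 = 300.12 t/h of NaCl reaches n12, so n12 = 300.12/0.153 = 1961.6 t/h and vapour = 478.43 t/h.
The evaporator receives (1−α)·2440 of feed at 0.877 water and removes 0.674 of that water:
0.674×0.877×(1−α)×2440 = 478.43
(1−α) = 478.43/1442.3 = 0.3317;  α = 0.6683.
Bypass flow = 0.6683×2440 = 1630.6 t/h.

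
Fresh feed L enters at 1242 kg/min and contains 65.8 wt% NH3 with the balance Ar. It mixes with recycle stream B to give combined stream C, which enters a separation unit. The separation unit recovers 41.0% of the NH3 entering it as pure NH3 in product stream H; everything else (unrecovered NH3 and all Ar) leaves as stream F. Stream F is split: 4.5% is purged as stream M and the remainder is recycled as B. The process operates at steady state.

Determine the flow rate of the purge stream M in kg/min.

Ar enters only via L and leaves only via the purge: 1242×0.342 = 0.045×(Ar in F), and the separation unit passes all Ar, so Ar in C = Ar in F = 9439.2 kg/min.
NH3 in C: m_A = 1242×0.658 + (1−0.045)·(1−0.410)·m_A, so m_A = 817.24/0.4365 = 1872 kg/min.
F = (1−0.410)×1872 + 9439.2 = 10544 kg/min.
Purge M = 0.045×10544 = 474.47 kg/min.

474.5 kg/min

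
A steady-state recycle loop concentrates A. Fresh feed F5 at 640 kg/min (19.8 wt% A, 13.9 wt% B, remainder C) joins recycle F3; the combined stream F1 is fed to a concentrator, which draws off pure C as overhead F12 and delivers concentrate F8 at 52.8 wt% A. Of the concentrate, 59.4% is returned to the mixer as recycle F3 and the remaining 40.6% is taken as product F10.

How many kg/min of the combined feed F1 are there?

991.1 kg/min

Overall A balance (none leaves overhead): A in fresh feed = A in product, i.e. 640×0.198 = (1−0.594)·F8·0.528.
F8 = 126.72/(0.528×0.406) = 591.13 kg/min.
Recycle F3 = 0.594×591.13 = 351.13 kg/min.
Combined feed F1 = 640 + 351.13 = 991.13 kg/min.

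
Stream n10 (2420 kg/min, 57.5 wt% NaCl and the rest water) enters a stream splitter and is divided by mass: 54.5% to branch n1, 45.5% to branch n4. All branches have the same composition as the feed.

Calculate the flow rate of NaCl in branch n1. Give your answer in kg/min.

758.4 kg/min

Branch n1 total = 0.545×2420 = 1318.9 kg/min.
NaCl in n1 = 0.575×1318.9 = 758.37 kg/min.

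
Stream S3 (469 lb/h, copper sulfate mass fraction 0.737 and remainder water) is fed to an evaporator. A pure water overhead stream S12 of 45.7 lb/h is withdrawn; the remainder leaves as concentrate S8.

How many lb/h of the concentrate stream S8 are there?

423.3 lb/h

Concentrate = 469 − 45.7 = 423.3 lb/h.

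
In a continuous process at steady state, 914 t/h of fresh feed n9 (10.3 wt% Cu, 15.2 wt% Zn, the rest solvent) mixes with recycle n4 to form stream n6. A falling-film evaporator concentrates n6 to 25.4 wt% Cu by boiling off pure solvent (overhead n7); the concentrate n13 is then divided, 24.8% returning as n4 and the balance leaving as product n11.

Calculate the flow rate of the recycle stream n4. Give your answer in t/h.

122.2 t/h

Overall Cu balance (none leaves overhead): Cu in fresh feed = Cu in product, i.e. 914×0.103 = (1−0.248)·n13·0.254.
n13 = 94.142/(0.254×0.752) = 492.87 t/h.
Recycle n4 = 0.248×492.87 = 122.23 t/h.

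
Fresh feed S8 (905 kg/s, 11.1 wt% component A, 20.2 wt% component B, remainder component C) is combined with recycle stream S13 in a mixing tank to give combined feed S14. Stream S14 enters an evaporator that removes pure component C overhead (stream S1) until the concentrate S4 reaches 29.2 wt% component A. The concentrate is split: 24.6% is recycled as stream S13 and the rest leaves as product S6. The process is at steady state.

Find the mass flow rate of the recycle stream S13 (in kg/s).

112.2 kg/s

Overall component A balance (none leaves overhead): component A in fresh feed = component A in product, i.e. 905×0.111 = (1−0.246)·S4·0.292.
S4 = 100.45/(0.292×0.754) = 456.27 kg/s.
Recycle S13 = 0.246×456.27 = 112.24 kg/s.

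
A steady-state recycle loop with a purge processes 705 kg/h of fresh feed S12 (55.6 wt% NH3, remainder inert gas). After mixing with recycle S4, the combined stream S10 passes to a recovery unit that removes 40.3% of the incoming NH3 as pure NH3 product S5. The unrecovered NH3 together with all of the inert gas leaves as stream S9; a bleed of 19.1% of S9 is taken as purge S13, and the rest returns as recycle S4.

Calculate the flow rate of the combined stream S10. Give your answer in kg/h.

inert gas enters only via S12 and leaves only via the purge: 705×0.444 = 0.191×(inert gas in S9), and the recovery unit passes all inert gas, so inert gas in S10 = inert gas in S9 = 1638.8 kg/h.
NH3 in S10: m_A = 705×0.556 + (1−0.191)·(1−0.403)·m_A, so m_A = 391.98/0.5170 = 758.14 kg/h.
S10 = 758.14 + 1638.8 = 2397 kg/h.

2397 kg/h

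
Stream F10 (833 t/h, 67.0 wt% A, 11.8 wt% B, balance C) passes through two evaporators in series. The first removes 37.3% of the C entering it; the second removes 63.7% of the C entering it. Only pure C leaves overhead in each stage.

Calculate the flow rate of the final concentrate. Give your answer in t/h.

696.6 t/h

C in feed = 833×0.212 = 176.6 t/h.
After stage 1: C left = (1−0.373)×176.6 = 110.73; stream total = 767.13 t/h.
After stage 2: C left = (1−0.637)×110.73 = 40.193; final concentrate = 696.6 t/h.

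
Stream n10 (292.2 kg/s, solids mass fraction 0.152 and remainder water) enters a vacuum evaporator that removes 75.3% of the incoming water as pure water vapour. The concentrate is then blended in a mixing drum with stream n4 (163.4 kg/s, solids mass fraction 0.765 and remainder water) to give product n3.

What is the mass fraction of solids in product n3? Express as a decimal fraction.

0.630

Vapour removed = 0.753×0.848×292.2 = 186.58 kg/s; concentrate = 105.62 kg/s.
solids reaching the mixer = 44.414 (from concentrate) + 163.4×0.765 = 169.42 kg/s.
Product flow = 105.62 + 163.4 = 269.02 kg/s; solids fraction = 0.630.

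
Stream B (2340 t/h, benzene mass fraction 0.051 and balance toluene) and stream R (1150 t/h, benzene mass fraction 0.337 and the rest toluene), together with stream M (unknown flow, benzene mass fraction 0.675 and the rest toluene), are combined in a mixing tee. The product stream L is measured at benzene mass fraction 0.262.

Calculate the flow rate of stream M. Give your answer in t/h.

Let M be the unknown flow. Total out = 3490 + M.
benzene balance: 506.89 + 0.675·M = 0.262·(3490 + M)
(0.675 − 0.262)·M = 0.262×3490 − 506.89 = 407.49
M = 407.49 / 0.413 = 986.66 t/h

986.7 t/h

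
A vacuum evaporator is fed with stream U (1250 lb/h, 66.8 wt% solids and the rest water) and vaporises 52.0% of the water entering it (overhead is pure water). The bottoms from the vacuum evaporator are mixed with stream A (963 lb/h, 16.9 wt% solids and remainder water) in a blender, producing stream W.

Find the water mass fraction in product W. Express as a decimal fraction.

Vapour removed = 0.520×0.332×1250 = 215.8 lb/h; concentrate = 1034.2 lb/h.
water reaching the mixer = 199.2 (from concentrate) + 963×0.831 = 999.45 lb/h.
Product flow = 1034.2 + 963 = 1997.2 lb/h; water fraction = 0.5004.

0.5004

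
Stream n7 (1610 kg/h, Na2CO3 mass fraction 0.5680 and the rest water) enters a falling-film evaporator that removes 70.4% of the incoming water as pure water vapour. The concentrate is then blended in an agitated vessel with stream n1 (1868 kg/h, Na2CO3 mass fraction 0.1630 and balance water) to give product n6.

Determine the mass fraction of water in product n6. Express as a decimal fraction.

Vapour removed = 0.704×0.432×1610 = 489.65 kg/h; concentrate = 1120.4 kg/h.
water reaching the mixer = 205.87 (from concentrate) + 1868×0.837 = 1769.4 kg/h.
Product flow = 1120.4 + 1868 = 2988.4 kg/h; water fraction = 0.5921.

0.5921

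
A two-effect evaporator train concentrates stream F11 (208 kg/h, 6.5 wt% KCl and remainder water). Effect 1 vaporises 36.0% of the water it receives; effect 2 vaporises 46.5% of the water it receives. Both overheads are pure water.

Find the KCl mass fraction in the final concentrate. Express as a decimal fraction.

0.1688

water in feed = 208×0.935 = 194.48 kg/h.
After stage 1: water left = (1−0.360)×194.48 = 124.47; stream total = 137.99 kg/h.
After stage 2: water left = (1−0.465)×124.47 = 66.59; final concentrate = 80.11 kg/h.
KCl fraction = 13.52/80.11 = 0.1688.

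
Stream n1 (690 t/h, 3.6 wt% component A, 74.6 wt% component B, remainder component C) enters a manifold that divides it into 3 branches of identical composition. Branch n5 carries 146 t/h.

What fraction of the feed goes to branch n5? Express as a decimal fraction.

0.212

Fraction to n5 = 146/690 = 0.2116.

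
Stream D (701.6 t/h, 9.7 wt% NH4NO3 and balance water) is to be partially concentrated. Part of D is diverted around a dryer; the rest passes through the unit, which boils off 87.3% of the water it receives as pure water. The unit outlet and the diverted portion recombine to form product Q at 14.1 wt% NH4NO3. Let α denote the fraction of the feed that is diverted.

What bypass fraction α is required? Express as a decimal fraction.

0.604

All 701.6×0.097 = 68.055 t/h of NH4NO3 reaches Q, so Q = 68.055/0.141 = 482.66 t/h and vapour = 218.94 t/h.
The evaporator receives (1−α)·701.6 of feed at 0.903 water and removes 0.873 of that water:
0.873×0.903×(1−α)×701.6 = 218.94
(1−α) = 218.94/553.08 = 0.3959;  α = 0.6041.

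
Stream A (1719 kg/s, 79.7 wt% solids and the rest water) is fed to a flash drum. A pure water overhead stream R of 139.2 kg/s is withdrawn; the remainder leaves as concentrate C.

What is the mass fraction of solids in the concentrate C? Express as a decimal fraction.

solids is not removed: 1719×0.797 = 1370 kg/s of solids enters C.
Concentrate = 1719 − 139.2 = 1579.8 kg/s.
Mass fraction = 1370/1579.8 = 0.8672.

0.8672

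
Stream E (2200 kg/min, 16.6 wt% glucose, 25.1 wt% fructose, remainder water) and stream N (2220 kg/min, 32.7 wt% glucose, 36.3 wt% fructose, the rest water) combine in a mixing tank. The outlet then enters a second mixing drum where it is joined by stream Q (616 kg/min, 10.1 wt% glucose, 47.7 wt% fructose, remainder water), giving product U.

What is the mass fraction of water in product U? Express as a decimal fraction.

Overall, product flow = 5036 kg/min.
water in = 2200×0.583 + 2220×0.310 + 616×0.422 = 2230.8 kg/min.
water fraction in U = 0.4430.

0.4430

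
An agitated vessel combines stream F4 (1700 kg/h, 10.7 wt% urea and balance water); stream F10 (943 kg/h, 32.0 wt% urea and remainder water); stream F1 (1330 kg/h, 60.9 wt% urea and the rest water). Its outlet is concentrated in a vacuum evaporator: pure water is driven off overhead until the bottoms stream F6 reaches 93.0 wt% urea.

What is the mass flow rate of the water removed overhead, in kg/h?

urea entering = 1700×0.107 + 943×0.320 + 1330×0.609 = 1293.6 kg/h.
All urea reports to F6, so F6 = 1293.6/0.930 = 1391 kg/h.
Total feed = 3973 kg/h; overhead = 3973 − 1391 = 2582 kg/h.

2582 kg/h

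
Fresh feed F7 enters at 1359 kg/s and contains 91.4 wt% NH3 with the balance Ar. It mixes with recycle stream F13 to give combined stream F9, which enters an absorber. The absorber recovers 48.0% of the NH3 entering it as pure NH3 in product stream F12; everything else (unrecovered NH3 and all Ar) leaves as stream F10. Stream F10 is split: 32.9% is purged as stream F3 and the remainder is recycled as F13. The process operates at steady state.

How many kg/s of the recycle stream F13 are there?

904 kg/s

Ar enters only via F7 and leaves only via the purge: 1359×0.086 = 0.329×(Ar in F10), and the absorber passes all Ar, so Ar in F9 = Ar in F10 = 355.24 kg/s.
NH3 in F9: m_A = 1359×0.914 + (1−0.329)·(1−0.480)·m_A, so m_A = 1242.1/0.6511 = 1907.8 kg/s.
F10 = (1−0.480)×1907.8 + 355.24 = 1347.3 kg/s.
Recycle F13 = (1−0.329)×1347.3 = 904.03 kg/s.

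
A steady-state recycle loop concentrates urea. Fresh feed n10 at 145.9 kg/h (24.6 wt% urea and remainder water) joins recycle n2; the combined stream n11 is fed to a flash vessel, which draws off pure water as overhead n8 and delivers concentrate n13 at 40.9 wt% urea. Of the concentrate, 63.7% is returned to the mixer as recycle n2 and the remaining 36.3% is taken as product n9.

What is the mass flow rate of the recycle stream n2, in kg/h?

Overall urea balance (none leaves overhead): urea in fresh feed = urea in product, i.e. 145.9×0.246 = (1−0.637)·n13·0.409.
n13 = 35.891/(0.409×0.363) = 241.75 kg/h.
Recycle n2 = 0.637×241.75 = 153.99 kg/h.

154 kg/h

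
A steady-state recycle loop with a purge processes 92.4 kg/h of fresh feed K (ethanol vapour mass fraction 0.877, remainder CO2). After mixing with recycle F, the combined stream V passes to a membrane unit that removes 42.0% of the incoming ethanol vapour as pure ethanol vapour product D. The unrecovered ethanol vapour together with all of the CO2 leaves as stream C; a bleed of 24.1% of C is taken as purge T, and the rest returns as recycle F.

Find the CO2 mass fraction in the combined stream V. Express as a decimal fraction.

0.246

CO2 enters only via K and leaves only via the purge: 92.4×0.123 = 0.241×(CO2 in C), and the membrane unit passes all CO2, so CO2 in V = CO2 in C = 47.159 kg/h.
ethanol vapour in V: m_A = 92.4×0.877 + (1−0.241)·(1−0.420)·m_A, so m_A = 81.035/0.5598 = 144.76 kg/h.
V = 144.76 + 47.159 = 191.92 kg/h.
CO2 fraction in V = 47.159/191.92 = 0.246.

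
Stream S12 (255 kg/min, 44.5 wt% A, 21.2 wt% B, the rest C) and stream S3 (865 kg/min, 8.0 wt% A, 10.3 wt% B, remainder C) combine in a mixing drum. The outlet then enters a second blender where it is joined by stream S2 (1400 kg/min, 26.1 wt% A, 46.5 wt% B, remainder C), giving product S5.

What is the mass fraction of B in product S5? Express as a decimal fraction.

Overall, product flow = 2520 kg/min.
B in = 255×0.212 + 865×0.103 + 1400×0.465 = 794.15 kg/min.
B fraction in S5 = 0.315.

0.315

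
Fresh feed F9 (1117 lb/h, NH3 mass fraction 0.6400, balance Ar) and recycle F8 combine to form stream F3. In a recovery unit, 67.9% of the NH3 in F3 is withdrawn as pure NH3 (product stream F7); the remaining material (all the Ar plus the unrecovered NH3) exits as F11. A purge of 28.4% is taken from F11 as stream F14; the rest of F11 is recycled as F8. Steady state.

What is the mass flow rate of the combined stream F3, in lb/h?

Ar enters only via F9 and leaves only via the purge: 1117×0.360 = 0.284×(Ar in F11), and the recovery unit passes all Ar, so Ar in F3 = Ar in F11 = 1415.9 lb/h.
NH3 in F3: m_A = 1117×0.640 + (1−0.284)·(1−0.679)·m_A, so m_A = 714.88/0.7702 = 928.22 lb/h.
F3 = 928.22 + 1415.9 = 2344.1 lb/h.

2344 lb/h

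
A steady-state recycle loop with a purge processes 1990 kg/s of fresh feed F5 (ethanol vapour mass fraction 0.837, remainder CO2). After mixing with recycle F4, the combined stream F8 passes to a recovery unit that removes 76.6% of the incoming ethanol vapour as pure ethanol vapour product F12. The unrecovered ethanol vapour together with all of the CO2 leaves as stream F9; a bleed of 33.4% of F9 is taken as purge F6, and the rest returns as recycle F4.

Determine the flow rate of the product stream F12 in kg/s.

1511 kg/s

ethanol vapour in F8: m_A = 1990×0.837 + (1−0.334)·(1−0.766)·m_A, so m_A = 1665.6/0.8442 = 1973.1 kg/s.
Product F12 = 0.766×1973.1 = 1511.4 kg/s.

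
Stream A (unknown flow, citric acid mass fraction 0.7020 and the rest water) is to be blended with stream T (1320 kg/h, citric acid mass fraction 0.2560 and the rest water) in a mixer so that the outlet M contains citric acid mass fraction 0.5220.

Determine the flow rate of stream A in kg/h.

Let A be the unknown flow. Total out = 1320 + A.
citric acid balance: 337.92 + 0.702·A = 0.522·(1320 + A)
(0.702 − 0.522)·A = 0.522×1320 − 337.92 = 351.12
A = 351.12 / 0.180 = 1950.7 kg/h

1951 kg/h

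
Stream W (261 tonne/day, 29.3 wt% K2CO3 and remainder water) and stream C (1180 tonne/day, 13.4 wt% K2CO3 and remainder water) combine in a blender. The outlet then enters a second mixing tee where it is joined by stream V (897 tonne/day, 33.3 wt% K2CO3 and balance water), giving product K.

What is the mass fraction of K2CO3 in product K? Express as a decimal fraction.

0.228

Overall, product flow = 2338 tonne/day.
K2CO3 in = 261×0.293 + 1180×0.134 + 897×0.333 = 533.29 tonne/day.
K2CO3 fraction in K = 0.228.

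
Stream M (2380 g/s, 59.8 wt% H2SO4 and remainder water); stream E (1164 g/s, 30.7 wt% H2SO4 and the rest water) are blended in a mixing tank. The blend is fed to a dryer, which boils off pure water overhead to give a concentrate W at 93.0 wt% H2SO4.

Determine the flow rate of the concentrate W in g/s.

H2SO4 entering = 2380×0.598 + 1164×0.307 = 1780.6 g/s.
All H2SO4 reports to W, so W = 1780.6/0.930 = 1914.6 g/s.

1915 g/s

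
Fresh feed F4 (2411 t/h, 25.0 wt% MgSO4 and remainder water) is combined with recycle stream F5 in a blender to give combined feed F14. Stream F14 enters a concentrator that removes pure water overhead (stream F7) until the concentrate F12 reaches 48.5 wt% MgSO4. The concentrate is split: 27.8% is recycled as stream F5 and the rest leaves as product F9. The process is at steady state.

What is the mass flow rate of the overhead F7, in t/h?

1168 t/h

Overall MgSO4 balance (none leaves overhead): MgSO4 in fresh feed = MgSO4 in product, i.e. 2411×0.250 = (1−0.278)·F12·0.485.
F12 = 602.75/(0.485×0.722) = 1721.3 t/h.
Recycle F5 = 0.278×1721.3 = 478.52 t/h.
Combined feed F14 = 2411 + 478.52 = 2889.5 t/h.
Overhead F7 = F14 − F12 = 2889.5 − 1721.3 = 1168.2 t/h.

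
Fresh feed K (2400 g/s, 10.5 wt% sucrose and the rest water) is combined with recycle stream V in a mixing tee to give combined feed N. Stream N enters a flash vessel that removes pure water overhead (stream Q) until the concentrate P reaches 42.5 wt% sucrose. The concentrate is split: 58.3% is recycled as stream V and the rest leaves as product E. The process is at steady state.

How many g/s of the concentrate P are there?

Overall sucrose balance (none leaves overhead): sucrose in fresh feed = sucrose in product, i.e. 2400×0.105 = (1−0.583)·P·0.425.
P = 252/(0.425×0.417) = 1421.9 g/s.

1422 g/s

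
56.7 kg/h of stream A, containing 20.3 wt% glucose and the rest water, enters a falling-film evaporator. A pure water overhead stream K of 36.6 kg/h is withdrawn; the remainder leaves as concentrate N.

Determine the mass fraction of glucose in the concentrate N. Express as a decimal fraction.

0.5726

glucose is not removed: 56.7×0.203 = 11.51 kg/h of glucose enters N.
Concentrate = 56.7 − 36.6 = 20.1 kg/h.
Mass fraction = 11.51/20.1 = 0.5726.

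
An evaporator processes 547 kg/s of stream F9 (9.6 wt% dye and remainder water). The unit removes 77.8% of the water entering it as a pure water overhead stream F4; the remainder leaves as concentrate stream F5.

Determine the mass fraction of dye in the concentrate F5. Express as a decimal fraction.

dye is not removed: 547×0.096 = 52.512 kg/s of dye enters F5.
water entering = 547×0.904 = 494.49 kg/s; overhead removed = 0.778×494.49 = 384.71 kg/s.
Concentrate = 547 − 384.71 = 162.29 kg/s.
Mass fraction = 52.512/162.29 = 0.3236.

0.3236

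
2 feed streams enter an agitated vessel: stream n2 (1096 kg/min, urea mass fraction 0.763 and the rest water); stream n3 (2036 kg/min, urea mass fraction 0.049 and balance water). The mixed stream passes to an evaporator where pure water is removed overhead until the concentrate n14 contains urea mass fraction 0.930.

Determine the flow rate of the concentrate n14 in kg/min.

urea entering = 1096×0.763 + 2036×0.049 = 936.01 kg/min.
All urea reports to n14, so n14 = 936.01/0.930 = 1006.5 kg/min.

1006 kg/min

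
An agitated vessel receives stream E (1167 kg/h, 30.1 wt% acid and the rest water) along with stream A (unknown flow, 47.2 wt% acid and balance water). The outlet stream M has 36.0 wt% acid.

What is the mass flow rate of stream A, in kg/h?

Let A be the unknown flow. Total out = 1167 + A.
acid balance: 351.27 + 0.472·A = 0.360·(1167 + A)
(0.472 − 0.360)·A = 0.360×1167 − 351.27 = 68.853
A = 68.853 / 0.112 = 614.76 kg/h

614.8 kg/h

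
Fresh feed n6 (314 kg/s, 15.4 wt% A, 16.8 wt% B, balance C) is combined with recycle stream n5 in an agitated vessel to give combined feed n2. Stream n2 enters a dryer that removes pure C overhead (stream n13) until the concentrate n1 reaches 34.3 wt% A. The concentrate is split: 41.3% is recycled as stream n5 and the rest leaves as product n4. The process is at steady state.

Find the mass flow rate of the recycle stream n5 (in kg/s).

Overall A balance (none leaves overhead): A in fresh feed = A in product, i.e. 314×0.154 = (1−0.413)·n1·0.343.
n1 = 48.356/(0.343×0.587) = 240.17 kg/s.
Recycle n5 = 0.413×240.17 = 99.19 kg/s.

99.19 kg/s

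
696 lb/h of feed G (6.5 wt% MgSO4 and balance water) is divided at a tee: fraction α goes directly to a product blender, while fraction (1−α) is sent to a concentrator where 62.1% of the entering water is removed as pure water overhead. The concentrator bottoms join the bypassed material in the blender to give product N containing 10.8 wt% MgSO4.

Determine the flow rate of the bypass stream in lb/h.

218.7 lb/h

All 696×0.065 = 45.24 lb/h of MgSO4 reaches N, so N = 45.24/0.108 = 418.89 lb/h and vapour = 277.11 lb/h.
The evaporator receives (1−α)·696 of feed at 0.935 water and removes 0.621 of that water:
0.621×0.935×(1−α)×696 = 277.11
(1−α) = 277.11/404.12 = 0.6857;  α = 0.3143.
Bypass flow = 0.3143×696 = 218.74 lb/h.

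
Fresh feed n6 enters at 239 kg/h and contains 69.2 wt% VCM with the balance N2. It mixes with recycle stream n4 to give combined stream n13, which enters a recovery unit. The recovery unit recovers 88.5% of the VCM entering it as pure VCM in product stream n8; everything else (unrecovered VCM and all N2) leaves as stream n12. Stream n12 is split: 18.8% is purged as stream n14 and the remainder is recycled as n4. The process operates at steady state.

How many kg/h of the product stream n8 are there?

161.4 kg/h

VCM in n13: m_A = 239×0.692 + (1−0.188)·(1−0.885)·m_A, so m_A = 165.39/0.9066 = 182.42 kg/h.
Product n8 = 0.885×182.42 = 161.44 kg/h.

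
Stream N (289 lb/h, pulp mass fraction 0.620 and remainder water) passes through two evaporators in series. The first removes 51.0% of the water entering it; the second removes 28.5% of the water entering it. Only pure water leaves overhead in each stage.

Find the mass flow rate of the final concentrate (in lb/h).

217.7 lb/h

water in feed = 289×0.380 = 109.82 lb/h.
After stage 1: water left = (1−0.510)×109.82 = 53.812; stream total = 232.99 lb/h.
After stage 2: water left = (1−0.285)×53.812 = 38.475; final concentrate = 217.66 lb/h.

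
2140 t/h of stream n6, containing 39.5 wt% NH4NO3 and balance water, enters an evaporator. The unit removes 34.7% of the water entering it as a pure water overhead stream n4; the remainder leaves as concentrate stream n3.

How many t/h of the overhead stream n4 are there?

449.3 t/h

water entering = 2140×0.605 = 1294.7 t/h; overhead removed = 0.347×1294.7 = 449.26 t/h.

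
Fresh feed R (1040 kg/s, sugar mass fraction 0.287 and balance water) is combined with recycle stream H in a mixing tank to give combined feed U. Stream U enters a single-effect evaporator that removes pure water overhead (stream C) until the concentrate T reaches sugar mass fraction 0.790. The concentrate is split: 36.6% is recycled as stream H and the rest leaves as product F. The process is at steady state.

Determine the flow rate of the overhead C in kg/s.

Overall sugar balance (none leaves overhead): sugar in fresh feed = sugar in product, i.e. 1040×0.287 = (1−0.366)·T·0.790.
T = 298.48/(0.790×0.634) = 595.93 kg/s.
Recycle H = 0.366×595.93 = 218.11 kg/s.
Combined feed U = 1040 + 218.11 = 1258.1 kg/s.
Overhead C = U − T = 1258.1 − 595.93 = 662.18 kg/s.

662.2 kg/s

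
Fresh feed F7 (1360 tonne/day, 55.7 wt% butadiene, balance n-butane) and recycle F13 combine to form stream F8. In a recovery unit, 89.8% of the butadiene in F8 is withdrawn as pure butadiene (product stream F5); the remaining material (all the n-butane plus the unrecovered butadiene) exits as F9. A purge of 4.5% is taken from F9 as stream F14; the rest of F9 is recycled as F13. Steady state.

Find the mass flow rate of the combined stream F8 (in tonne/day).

n-butane enters only via F7 and leaves only via the purge: 1360×0.443 = 0.045×(n-butane in F9), and the recovery unit passes all n-butane, so n-butane in F8 = n-butane in F9 = 13388 tonne/day.
butadiene in F8: m_A = 1360×0.557 + (1−0.045)·(1−0.898)·m_A, so m_A = 757.52/0.9026 = 839.27 tonne/day.
F8 = 839.27 + 13388 = 14228 tonne/day.

14230 tonne/day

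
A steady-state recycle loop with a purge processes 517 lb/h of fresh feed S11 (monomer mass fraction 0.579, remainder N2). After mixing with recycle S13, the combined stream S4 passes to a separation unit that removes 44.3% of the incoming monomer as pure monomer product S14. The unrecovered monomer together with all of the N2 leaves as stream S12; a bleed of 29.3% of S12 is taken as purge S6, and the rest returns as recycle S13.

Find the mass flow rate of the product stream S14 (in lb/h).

monomer in S4: m_A = 517×0.579 + (1−0.293)·(1−0.443)·m_A, so m_A = 299.34/0.6062 = 493.8 lb/h.
Product S14 = 0.443×493.8 = 218.75 lb/h.

218.8 lb/h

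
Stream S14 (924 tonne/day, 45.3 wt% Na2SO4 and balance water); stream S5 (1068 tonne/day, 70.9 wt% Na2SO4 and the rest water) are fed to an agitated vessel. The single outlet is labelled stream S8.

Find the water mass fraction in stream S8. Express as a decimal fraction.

Total flow out = 924 + 1068 = 1992 tonne/day.
water in = 924×0.547 + 1068×0.291 = 816.22 tonne/day.
water mass fraction in S8 = 816.22/1992 = 0.410.

0.410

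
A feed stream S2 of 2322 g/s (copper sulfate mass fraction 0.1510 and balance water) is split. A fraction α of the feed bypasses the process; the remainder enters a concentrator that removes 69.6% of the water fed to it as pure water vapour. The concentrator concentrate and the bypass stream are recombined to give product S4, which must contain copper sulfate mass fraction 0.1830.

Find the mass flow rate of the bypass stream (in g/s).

1635 g/s

All 2322×0.151 = 350.62 g/s of copper sulfate reaches S4, so S4 = 350.62/0.183 = 1916 g/s and vapour = 406.03 g/s.
The evaporator receives (1−α)·2322 of feed at 0.849 water and removes 0.696 of that water:
0.696×0.849×(1−α)×2322 = 406.03
(1−α) = 406.03/1372.1 = 0.2959;  α = 0.7041.
Bypass flow = 0.7041×2322 = 1634.9 g/s.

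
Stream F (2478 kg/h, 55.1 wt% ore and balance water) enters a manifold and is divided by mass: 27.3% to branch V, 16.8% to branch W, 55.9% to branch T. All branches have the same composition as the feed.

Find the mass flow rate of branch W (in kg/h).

Branch W flow = 0.168×2478 = 416.3 kg/h.

416.3 kg/h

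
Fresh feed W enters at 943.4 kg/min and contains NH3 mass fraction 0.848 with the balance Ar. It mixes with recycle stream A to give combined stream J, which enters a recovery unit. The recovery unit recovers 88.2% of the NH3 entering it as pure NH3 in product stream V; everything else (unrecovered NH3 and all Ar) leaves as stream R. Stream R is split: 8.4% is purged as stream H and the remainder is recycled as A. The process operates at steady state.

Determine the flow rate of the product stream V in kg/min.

NH3 in J: m_A = 943.4×0.848 + (1−0.084)·(1−0.882)·m_A, so m_A = 800/0.8919 = 896.95 kg/min.
Product V = 0.882×896.95 = 791.11 kg/min.

791.1 kg/min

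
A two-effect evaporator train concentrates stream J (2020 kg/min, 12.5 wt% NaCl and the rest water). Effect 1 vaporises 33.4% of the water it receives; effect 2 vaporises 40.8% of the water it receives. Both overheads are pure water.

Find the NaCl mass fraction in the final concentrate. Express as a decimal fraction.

water in feed = 2020×0.875 = 1767.5 kg/min.
After stage 1: water left = (1−0.334)×1767.5 = 1177.2; stream total = 1429.7 kg/min.
After stage 2: water left = (1−0.408)×1177.2 = 696.88; final concentrate = 949.38 kg/min.
NaCl fraction = 252.5/949.38 = 0.266.

0.266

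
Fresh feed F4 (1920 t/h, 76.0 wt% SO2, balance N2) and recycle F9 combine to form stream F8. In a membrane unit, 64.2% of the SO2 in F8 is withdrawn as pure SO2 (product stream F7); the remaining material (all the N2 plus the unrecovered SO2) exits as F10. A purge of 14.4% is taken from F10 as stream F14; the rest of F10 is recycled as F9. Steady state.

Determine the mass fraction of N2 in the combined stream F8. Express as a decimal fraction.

N2 enters only via F4 and leaves only via the purge: 1920×0.240 = 0.144×(N2 in F10), and the membrane unit passes all N2, so N2 in F8 = N2 in F10 = 3200 t/h.
SO2 in F8: m_A = 1920×0.760 + (1−0.144)·(1−0.642)·m_A, so m_A = 1459.2/0.6936 = 2104 t/h.
F8 = 2104 + 3200 = 5304 t/h.
N2 fraction in F8 = 3200/5304 = 0.603.

0.603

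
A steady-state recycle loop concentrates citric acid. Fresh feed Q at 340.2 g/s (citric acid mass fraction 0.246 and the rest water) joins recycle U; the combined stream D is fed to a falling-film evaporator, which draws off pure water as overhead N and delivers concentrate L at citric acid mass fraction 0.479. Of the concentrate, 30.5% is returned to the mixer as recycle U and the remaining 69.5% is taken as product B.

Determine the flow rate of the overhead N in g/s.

165.5 g/s

Overall citric acid balance (none leaves overhead): citric acid in fresh feed = citric acid in product, i.e. 340.2×0.246 = (1−0.305)·L·0.479.
L = 83.689/(0.479×0.695) = 251.39 g/s.
Recycle U = 0.305×251.39 = 76.674 g/s.
Combined feed D = 340.2 + 76.674 = 416.87 g/s.
Overhead N = D − L = 416.87 − 251.39 = 165.48 g/s.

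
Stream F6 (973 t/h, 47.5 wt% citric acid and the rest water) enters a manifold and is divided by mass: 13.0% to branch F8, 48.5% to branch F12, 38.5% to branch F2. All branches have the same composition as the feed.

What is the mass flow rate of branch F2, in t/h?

374.6 t/h

Branch F2 flow = 0.385×973 = 374.61 t/h.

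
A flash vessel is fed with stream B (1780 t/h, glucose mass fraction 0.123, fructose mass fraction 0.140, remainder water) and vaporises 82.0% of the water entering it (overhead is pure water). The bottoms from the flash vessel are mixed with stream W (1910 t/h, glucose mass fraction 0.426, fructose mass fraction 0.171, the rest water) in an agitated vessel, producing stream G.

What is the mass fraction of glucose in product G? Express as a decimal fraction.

Vapour removed = 0.820×0.737×1780 = 1075.7 t/h; concentrate = 704.27 t/h.
glucose reaching the mixer = 218.94 (from concentrate) + 1910×0.426 = 1032.6 t/h.
Product flow = 704.27 + 1910 = 2614.3 t/h; glucose fraction = 0.395.

0.395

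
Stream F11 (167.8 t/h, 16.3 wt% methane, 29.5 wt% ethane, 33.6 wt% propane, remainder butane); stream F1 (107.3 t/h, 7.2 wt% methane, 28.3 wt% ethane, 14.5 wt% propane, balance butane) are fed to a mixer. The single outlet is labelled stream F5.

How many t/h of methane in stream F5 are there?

methane out = methane in = 167.8×0.163 + 107.3×0.072 = 35.077 t/h.

35.08 t/h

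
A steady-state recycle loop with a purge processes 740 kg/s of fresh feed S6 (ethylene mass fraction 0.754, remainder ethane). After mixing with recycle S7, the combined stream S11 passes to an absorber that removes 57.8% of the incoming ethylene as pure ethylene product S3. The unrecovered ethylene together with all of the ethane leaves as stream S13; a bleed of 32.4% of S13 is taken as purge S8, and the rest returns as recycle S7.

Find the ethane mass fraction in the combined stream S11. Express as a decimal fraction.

ethane enters only via S6 and leaves only via the purge: 740×0.246 = 0.324×(ethane in S13), and the absorber passes all ethane, so ethane in S11 = ethane in S13 = 561.85 kg/s.
ethylene in S11: m_A = 740×0.754 + (1−0.324)·(1−0.578)·m_A, so m_A = 557.96/0.7147 = 780.66 kg/s.
S11 = 780.66 + 561.85 = 1342.5 kg/s.
ethane fraction in S11 = 561.85/1342.5 = 0.419.

0.419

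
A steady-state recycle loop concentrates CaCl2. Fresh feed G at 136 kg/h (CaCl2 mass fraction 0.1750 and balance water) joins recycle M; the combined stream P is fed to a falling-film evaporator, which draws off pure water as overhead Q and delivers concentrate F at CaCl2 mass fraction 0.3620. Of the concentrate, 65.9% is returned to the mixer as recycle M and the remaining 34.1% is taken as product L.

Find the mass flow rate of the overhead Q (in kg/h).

70.25 kg/h

Overall CaCl2 balance (none leaves overhead): CaCl2 in fresh feed = CaCl2 in product, i.e. 136×0.175 = (1−0.659)·F·0.362.
F = 23.8/(0.362×0.341) = 192.8 kg/h.
Recycle M = 0.659×192.8 = 127.06 kg/h.
Combined feed P = 136 + 127.06 = 263.06 kg/h.
Overhead Q = P − F = 263.06 − 192.8 = 70.254 kg/h.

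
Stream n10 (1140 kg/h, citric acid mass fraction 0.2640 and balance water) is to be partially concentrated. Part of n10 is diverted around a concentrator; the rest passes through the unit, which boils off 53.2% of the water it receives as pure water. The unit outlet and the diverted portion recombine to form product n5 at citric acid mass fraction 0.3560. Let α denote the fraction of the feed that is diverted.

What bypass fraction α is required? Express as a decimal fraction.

All 1140×0.264 = 300.96 kg/h of citric acid reaches n5, so n5 = 300.96/0.356 = 845.39 kg/h and vapour = 294.61 kg/h.
The evaporator receives (1−α)·1140 of feed at 0.736 water and removes 0.532 of that water:
0.532×0.736×(1−α)×1140 = 294.61
(1−α) = 294.61/446.37 = 0.6600;  α = 0.3400.

0.340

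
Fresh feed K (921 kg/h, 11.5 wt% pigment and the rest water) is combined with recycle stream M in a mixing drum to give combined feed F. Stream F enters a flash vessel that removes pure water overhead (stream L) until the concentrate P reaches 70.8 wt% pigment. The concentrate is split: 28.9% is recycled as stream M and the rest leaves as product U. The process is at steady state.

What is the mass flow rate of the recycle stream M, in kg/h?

Overall pigment balance (none leaves overhead): pigment in fresh feed = pigment in product, i.e. 921×0.115 = (1−0.289)·P·0.708.
P = 105.92/(0.708×0.711) = 210.4 kg/h.
Recycle M = 0.289×210.4 = 60.807 kg/h.

60.81 kg/h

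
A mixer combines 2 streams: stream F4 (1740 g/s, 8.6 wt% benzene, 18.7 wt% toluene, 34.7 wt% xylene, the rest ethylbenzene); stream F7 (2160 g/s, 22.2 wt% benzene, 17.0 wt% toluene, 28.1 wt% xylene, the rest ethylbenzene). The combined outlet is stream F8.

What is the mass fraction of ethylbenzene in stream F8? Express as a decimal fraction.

Total flow out = 1740 + 2160 = 3900 g/s.
ethylbenzene in = 1740×0.380 + 2160×0.327 = 1367.5 g/s.
ethylbenzene mass fraction in F8 = 1367.5/3900 = 0.351.

0.351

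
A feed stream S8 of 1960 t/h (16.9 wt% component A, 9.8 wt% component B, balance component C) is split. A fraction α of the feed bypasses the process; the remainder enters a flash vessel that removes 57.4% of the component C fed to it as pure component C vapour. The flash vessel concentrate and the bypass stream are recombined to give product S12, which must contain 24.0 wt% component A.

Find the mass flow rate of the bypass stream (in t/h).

All 1960×0.169 = 331.24 t/h of component A reaches S12, so S12 = 331.24/0.240 = 1380.2 t/h and vapour = 579.83 t/h.
The evaporator receives (1−α)·1960 of feed at 0.733 component C and removes 0.574 of that component C:
0.574×0.733×(1−α)×1960 = 579.83
(1−α) = 579.83/824.65 = 0.7031;  α = 0.2969.
Bypass flow = 0.2969×1960 = 581.88 t/h.

581.9 t/h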